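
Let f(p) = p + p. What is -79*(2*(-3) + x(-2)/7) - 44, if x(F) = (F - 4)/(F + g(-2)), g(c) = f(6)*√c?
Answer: 219493/511 - 1422*I*√2/511 ≈ 429.54 - 3.9354*I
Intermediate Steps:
f(p) = 2*p
g(c) = 12*√c (g(c) = (2*6)*√c = 12*√c)
x(F) = (-4 + F)/(F + 12*I*√2) (x(F) = (F - 4)/(F + 12*√(-2)) = (-4 + F)/(F + 12*(I*√2)) = (-4 + F)/(F + 12*I*√2))
-79*(2*(-3) + x(-2)/7) - 44 = -79*(2*(-3) + ((-4 - 2)/(-2 + 12*I*√2))/7) - 44 = -79*(-6 + (-6/(-2 + 12*I*√2))*(⅐)) - 44 = -79*(-6 - 6/(-2 + 12*I*√2)*(⅐)) - 44 = -79*(-6 - 6/(7*(-2 + 12*I*√2))) - 44 = (474 + 474/(7*(-2 + 12*I*√2))) - 44 = 430 + 474/(7*(-2 + 12*I*√2))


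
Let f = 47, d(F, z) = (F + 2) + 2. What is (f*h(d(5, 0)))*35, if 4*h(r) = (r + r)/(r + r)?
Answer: 1645/4 ≈ 411.25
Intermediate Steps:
d(F, z) = 4 + F (d(F, z) = (2 + F) + 2 = 4 + F)
h(r) = ¼ (h(r) = ((r + r)/(r + r))/4 = ((2*r)/((2*r)))/4 = ((2*r)*(1/(2*r)))/4 = (¼)*1 = ¼)
(f*h(d(5, 0)))*35 = (47*(¼))*35 = (47/4)*35 = 1645/4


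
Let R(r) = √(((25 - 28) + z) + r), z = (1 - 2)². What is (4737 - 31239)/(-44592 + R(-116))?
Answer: 590888592/994223291 + 13251*I*√118/994223291 ≈ 0.59432 + 0.00014478*I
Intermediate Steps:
z = 1 (z = (-1)² = 1)
R(r) = √(-2 + r) (R(r) = √(((25 - 28) + 1) + r) = √((-3 + 1) + r) = √(-2 + r))
(4737 - 31239)/(-44592 + R(-116)) = (4737 - 31239)/(-44592 + √(-2 - 116)) = -26502/(-44592 + √(-118)) = -26502/(-44592 + I*√118)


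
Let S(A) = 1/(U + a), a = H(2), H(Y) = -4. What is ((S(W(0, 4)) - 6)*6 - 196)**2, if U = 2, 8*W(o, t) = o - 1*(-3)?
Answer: 55225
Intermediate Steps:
a = -4
W(o, t) = 3/8 + o/8 (W(o, t) = (o - 1*(-3))/8 = (o + 3)/8 = (3 + o)/8 = 3/8 + o/8)
S(A) = -1/2 (S(A) = 1/(2 - 4) = 1/(-2) = -1/2)
((S(W(0, 4)) - 6)*6 - 196)**2 = ((-1/2 - 6)*6 - 196)**2 = (-13/2*6 - 196)**2 = (-39 - 196)**2 = (-235)**2 = 55225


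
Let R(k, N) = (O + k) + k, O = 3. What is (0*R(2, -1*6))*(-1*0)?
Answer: 0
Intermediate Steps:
R(k, N) = 3 + 2*k (R(k, N) = (3 + k) + k = 3 + 2*k)
(0*R(2, -1*6))*(-1*0) = (0*(3 + 2*2))*(-1*0) = (0*(3 + 4))*0 = (0*7)*0 = 0*0 = 0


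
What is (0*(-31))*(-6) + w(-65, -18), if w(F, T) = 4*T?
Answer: -72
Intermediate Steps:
(0*(-31))*(-6) + w(-65, -18) = (0*(-31))*(-6) + 4*(-18) = 0*(-6) - 72 = 0 - 72 = -72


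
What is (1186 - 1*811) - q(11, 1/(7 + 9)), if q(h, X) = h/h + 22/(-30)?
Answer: 5621/15 ≈ 374.73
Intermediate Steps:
q(h, X) = 4/15 (q(h, X) = 1 + 22*(-1/30) = 1 - 11/15 = 4/15)
(1186 - 1*811) - q(11, 1/(7 + 9)) = (1186 - 1*811) - 1*4/15 = (1186 - 811) - 4/15 = 375 - 4/15 = 5621/15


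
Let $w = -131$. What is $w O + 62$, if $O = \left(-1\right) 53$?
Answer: $7005$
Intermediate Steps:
$O = -53$
$w O + 62 = \left(-131\right) \left(-53\right) + 62 = 6943 + 62 = 7005$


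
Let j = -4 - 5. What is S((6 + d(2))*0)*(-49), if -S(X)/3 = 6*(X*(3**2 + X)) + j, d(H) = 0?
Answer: -1323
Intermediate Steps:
j = -9
S(X) = 27 - 18*X*(9 + X) (S(X) = -3*(6*(X*(3**2 + X)) - 9) = -3*(6*(X*(9 + X)) - 9) = -3*(6*X*(9 + X) - 9) = -3*(-9 + 6*X*(9 + X)) = 27 - 18*X*(9 + X))
S((6 + d(2))*0)*(-49) = (27 - 162*(6 + 0)*0 - 18*((6 + 0)*0)**2)*(-49) = (27 - 972*0 - 18*(6*0)**2)*(-49) = (27 - 162*0 - 18*0**2)*(-49) = (27 + 0 - 18*0)*(-49) = (27 + 0 + 0)*(-49) = 27*(-49) = -1323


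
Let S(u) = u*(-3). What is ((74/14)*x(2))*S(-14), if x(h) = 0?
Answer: 0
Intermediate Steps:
S(u) = -3*u
((74/14)*x(2))*S(-14) = ((74/14)*0)*(-3*(-14)) = ((74*(1/14))*0)*42 = ((37/7)*0)*42 = 0*42 = 0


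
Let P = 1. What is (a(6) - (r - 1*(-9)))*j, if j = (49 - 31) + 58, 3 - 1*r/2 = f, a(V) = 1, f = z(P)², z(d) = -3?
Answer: 304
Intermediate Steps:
f = 9 (f = (-3)² = 9)
r = -12 (r = 6 - 2*9 = 6 - 18 = -12)
j = 76 (j = 18 + 58 = 76)
(a(6) - (r - 1*(-9)))*j = (1 - (-12 - 1*(-9)))*76 = (1 - (-12 + 9))*76 = (1 - 1*(-3))*76 = (1 + 3)*76 = 4*76 = 304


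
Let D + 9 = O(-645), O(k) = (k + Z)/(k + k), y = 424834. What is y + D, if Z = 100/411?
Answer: 45047646349/106038 ≈ 4.2483e+5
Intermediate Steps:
Z = 100/411 (Z = 100*(1/411) = 100/411 ≈ 0.24331)
O(k) = (100/411 + k)/(2*k) (O(k) = (k + 100/411)/(k + k) = (100/411 + k)/((2*k)) = (100/411 + k)*(1/(2*k)) = (100/411 + k)/(2*k))
D = -901343/106038 (D = -9 + (1/822)*(100 + 411*(-645))/(-645) = -9 + (1/822)*(-1/645)*(100 - 265095) = -9 + (1/822)*(-1/645)*(-264995) = -9 + 52999/106038 = -901343/106038 ≈ -8.5002)
y + D = 424834 - 901343/106038 = 45047646349/106038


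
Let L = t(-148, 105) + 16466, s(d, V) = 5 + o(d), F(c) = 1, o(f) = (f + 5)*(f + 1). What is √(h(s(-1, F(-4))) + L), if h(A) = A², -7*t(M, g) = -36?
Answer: √808311/7 ≈ 128.44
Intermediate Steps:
o(f) = (1 + f)*(5 + f) (o(f) = (5 + f)*(1 + f) = (1 + f)*(5 + f))
s(d, V) = 10 + d² + 6*d (s(d, V) = 5 + (5 + d² + 6*d) = 10 + d² + 6*d)
t(M, g) = 36/7 (t(M, g) = -⅐*(-36) = 36/7)
L = 115298/7 (L = 36/7 + 16466 = 115298/7 ≈ 16471.)
√(h(s(-1, F(-4))) + L) = √((10 + (-1)² + 6*(-1))² + 115298/7) = √((10 + 1 - 6)² + 115298/7) = √(5² + 115298/7) = √(25 + 115298/7) = √(115473/7) = √808311/7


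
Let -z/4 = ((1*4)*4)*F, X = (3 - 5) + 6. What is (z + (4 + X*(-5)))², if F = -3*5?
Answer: 891136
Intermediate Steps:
X = 4 (X = -2 + 6 = 4)
F = -15
z = 960 (z = -4*(1*4)*4*(-15) = -4*4*4*(-15) = -64*(-15) = -4*(-240) = 960)
(z + (4 + X*(-5)))² = (960 + (4 + 4*(-5)))² = (960 + (4 - 20))² = (960 - 16)² = 944² = 891136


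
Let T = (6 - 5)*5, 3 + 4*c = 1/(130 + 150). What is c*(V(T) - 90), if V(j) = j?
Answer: 14263/224 ≈ 63.674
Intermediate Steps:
c = -839/1120 (c = -¾ + 1/(4*(130 + 150)) = -¾ + (¼)/280 = -¾ + (¼)*(1/280) = -¾ + 1/1120 = -839/1120 ≈ -0.74911)
T = 5 (T = 1*5 = 5)
c*(V(T) - 90) = -839*(5 - 90)/1120 = -839/1120*(-85) = 14263/224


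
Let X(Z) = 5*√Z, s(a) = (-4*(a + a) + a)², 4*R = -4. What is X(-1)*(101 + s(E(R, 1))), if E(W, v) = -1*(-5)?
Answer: 6630*I ≈ 6630.0*I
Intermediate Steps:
R = -1 (R = (¼)*(-4) = -1)
E(W, v) = 5
s(a) = 49*a² (s(a) = (-8*a + a)² = (-7*a)² = 49*a²)
X(-1)*(101 + s(E(R, 1))) = (5*√(-1))*(101 + 49*5²) = (5*I)*(101 + 49*25) = (5*I)*(101 + 1225) = (5*I)*1326 = 6630*I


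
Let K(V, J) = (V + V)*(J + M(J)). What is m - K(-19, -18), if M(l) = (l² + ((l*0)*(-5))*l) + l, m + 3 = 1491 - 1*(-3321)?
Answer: 15753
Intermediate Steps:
m = 4809 (m = -3 + (1491 - 1*(-3321)) = -3 + (1491 + 3321) = -3 + 4812 = 4809)
M(l) = l + l² (M(l) = (l² + (0*(-5))*l) + l = (l² + 0*l) + l = (l² + 0) + l = l² + l = l + l²)
K(V, J) = 2*V*(J + J*(1 + J)) (K(V, J) = (V + V)*(J + J*(1 + J)) = (2*V)*(J + J*(1 + J)) = 2*V*(J + J*(1 + J)))
m - K(-19, -18) = 4809 - 2*(-18)*(-19)*(2 - 18) = 4809 - 2*(-18)*(-19)*(-16) = 4809 - 1*(-10944) = 4809 + 10944 = 15753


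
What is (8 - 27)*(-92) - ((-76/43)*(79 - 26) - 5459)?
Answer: 313929/43 ≈ 7300.7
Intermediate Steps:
(8 - 27)*(-92) - ((-76/43)*(79 - 26) - 5459) = -19*(-92) - (-76*1/43*53 - 5459) = 1748 - (-76/43*53 - 5459) = 1748 - (-4028/43 - 5459) = 1748 - 1*(-238765/43) = 1748 + 238765/43 = 313929/43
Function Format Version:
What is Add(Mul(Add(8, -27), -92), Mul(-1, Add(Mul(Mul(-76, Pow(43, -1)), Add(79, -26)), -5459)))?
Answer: Rational(313929, 43) ≈ 7300.7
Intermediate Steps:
Add(Mul(Add(8, -27), -92), Mul(-1, Add(Mul(Mul(-76, Pow(43, -1)), Add(79, -26)), -5459))) = Add(Mul(-19, -92), Mul(-1, Add(Mul(Mul(-76, Rational(1, 43)), 53), -5459))) = Add(1748, Mul(-1, Add(Mul(Rational(-76, 43), 53), -5459))) = Add(1748, Mul(-1, Add(Rational(-4028, 43), -5459))) = Add(1748, Mul(-1, Rational(-238765, 43))) = Add(1748, Rational(238765, 43)) = Rational(313929, 43)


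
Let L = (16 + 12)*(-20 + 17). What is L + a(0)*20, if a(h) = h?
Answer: -84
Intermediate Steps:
L = -84 (L = 28*(-3) = -84)
L + a(0)*20 = -84 + 0*20 = -84 + 0 = -84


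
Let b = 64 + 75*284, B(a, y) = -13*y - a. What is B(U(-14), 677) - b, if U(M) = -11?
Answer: -30154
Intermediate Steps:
B(a, y) = -a - 13*y
b = 21364 (b = 64 + 21300 = 21364)
B(U(-14), 677) - b = (-1*(-11) - 13*677) - 1*21364 = (11 - 8801) - 21364 = -8790 - 21364 = -30154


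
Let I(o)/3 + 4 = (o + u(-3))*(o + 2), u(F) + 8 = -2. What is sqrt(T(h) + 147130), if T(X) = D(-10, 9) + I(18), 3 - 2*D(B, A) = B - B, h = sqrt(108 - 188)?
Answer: sqrt(590398)/2 ≈ 384.19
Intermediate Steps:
h = 4*I*sqrt(5) (h = sqrt(-80) = 4*I*sqrt(5) ≈ 8.9443*I)
u(F) = -10 (u(F) = -8 - 2 = -10)
D(B, A) = 3/2 (D(B, A) = 3/2 - (B - B)/2 = 3/2 - 1/2*0 = 3/2 + 0 = 3/2)
I(o) = -12 + 3*(-10 + o)*(2 + o) (I(o) = -12 + 3*((o - 10)*(o + 2)) = -12 + 3*((-10 + o)*(2 + o)) = -12 + 3*(-10 + o)*(2 + o))
T(X) = 939/2 (T(X) = 3/2 + (-72 - 24*18 + 3*18**2) = 3/2 + (-72 - 432 + 3*324) = 3/2 + (-72 - 432 + 972) = 3/2 + 468 = 939/2)
sqrt(T(h) + 147130) = sqrt(939/2 + 147130) = sqrt(295199/2) = sqrt(590398)/2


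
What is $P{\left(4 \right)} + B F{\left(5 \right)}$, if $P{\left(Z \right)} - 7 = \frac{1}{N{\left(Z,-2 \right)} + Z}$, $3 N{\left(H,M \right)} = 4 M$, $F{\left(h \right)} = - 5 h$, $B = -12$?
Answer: $\frac{1231}{4} \approx 307.75$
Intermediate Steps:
$N{\left(H,M \right)} = \frac{4 M}{3}$
$P{\left(Z \right)} = 7 + \frac{1}{- \frac{8}{3} + Z}$ ($P{\left(Z \right)} = 7 + \frac{1}{\frac{4}{3} \left(-2\right) + Z} = 7 + \frac{1}{- \frac{8}{3} + Z}$)
$P{\left(4 \right)} + B F{\left(5 \right)} = \frac{-53 + 21 \cdot 4}{-8 + 3 \cdot 4} - 12 \left(\left(-5\right) 5\right) = \frac{-53 + 84}{-8 + 12} - -300 = \frac{1}{4} \cdot 31 + 300 = \frac{31}{4} + 300 = \frac{1231}{4}$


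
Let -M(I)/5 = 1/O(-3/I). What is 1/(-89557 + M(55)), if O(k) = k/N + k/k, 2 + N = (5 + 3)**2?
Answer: -3407/305137749 ≈ -1.1165e-5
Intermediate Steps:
N = 62 (N = -2 + (5 + 3)**2 = -2 + 8**2 = -2 + 64 = 62)
O(k) = 1 + k/62 (O(k) = k/62 + k/k = k*(1/62) + 1 = k/62 + 1 = 1 + k/62)
M(I) = -5/(1 - 3/(62*I)) (M(I) = -5/(1 + (-3/I)/62) = -5/(1 - 3/(62*I)))
1/(-89557 + M(55)) = 1/(-89557 - 310*55/(-3 + 62*55)) = 1/(-89557 - 310*55/(-3 + 3410)) = 1/(-89557 - 310*55/3407) = 1/(-89557 - 310*55*1/3407) = 1/(-89557 - 17050/3407) = 1/(-305137749/3407) = -3407/305137749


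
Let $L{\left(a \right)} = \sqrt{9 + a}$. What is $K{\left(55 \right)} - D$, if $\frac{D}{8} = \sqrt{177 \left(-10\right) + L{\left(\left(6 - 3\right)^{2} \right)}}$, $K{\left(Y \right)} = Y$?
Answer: $55 - 8 \sqrt{-1770 + 3 \sqrt{2}} \approx 55.0 - 336.17 i$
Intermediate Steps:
$D = 8 \sqrt{-1770 + 3 \sqrt{2}}$ ($D = 8 \sqrt{177 \left(-10\right) + \sqrt{9 + \left(6 - 3\right)^{2}}} = 8 \sqrt{-1770 + \sqrt{9 + 3^{2}}} = 8 \sqrt{-1770 + \sqrt{9 + 9}} = 8 \sqrt{-1770 + \sqrt{18}} = 8 \sqrt{-1770 + 3 \sqrt{2}} \approx 336.17 i$)
$K{\left(55 \right)} - D = 55 - 8 \sqrt{-1770 + 3 \sqrt{2}}$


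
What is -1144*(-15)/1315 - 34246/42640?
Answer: 68666891/5607160 ≈ 12.246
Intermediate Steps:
-1144*(-15)/1315 - 34246/42640 = 17160*(1/1315) - 34246*1/42640 = 3432/263 - 17123/21320 = 68666891/5607160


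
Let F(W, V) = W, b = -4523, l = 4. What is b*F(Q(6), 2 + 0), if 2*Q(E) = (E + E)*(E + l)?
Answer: -271380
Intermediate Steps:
Q(E) = E*(4 + E) (Q(E) = ((E + E)*(E + 4))/2 = ((2*E)*(4 + E))/2 = (2*E*(4 + E))/2 = E*(4 + E))
b*F(Q(6), 2 + 0) = -27138*(4 + 6) = -27138*10 = -4523*60 = -271380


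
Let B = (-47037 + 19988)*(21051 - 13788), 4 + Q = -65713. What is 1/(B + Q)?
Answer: -1/196522604 ≈ -5.0885e-9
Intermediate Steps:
Q = -65717 (Q = -4 - 65713 = -65717)
B = -196456887 (B = -27049*7263 = -196456887)
1/(B + Q) = 1/(-196456887 - 65717) = 1/(-196522604) = -1/196522604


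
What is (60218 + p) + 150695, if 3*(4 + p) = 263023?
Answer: 895750/3 ≈ 2.9858e+5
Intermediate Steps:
p = 263011/3 (p = -4 + (⅓)*263023 = -4 + 263023/3 = 263011/3 ≈ 87670.)
(60218 + p) + 150695 = (60218 + 263011/3) + 150695 = 443665/3 + 150695 = 895750/3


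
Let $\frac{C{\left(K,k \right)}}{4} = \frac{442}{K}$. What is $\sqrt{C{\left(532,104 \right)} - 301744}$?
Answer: $\frac{i \sqrt{5337490830}}{133} \approx 549.31 i$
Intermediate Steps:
$C{\left(K,k \right)} = \frac{1768}{K}$ ($C{\left(K,k \right)} = 4 \frac{442}{K} = \frac{1768}{K}$)
$\sqrt{C{\left(532,104 \right)} - 301744} = \sqrt{\frac{1768}{532} - 301744} = \sqrt{1768 \cdot \frac{1}{532} - 301744} = \sqrt{\frac{442}{133} - 301744} = \sqrt{- \frac{40131510}{133}} = \frac{i \sqrt{5337490830}}{133}$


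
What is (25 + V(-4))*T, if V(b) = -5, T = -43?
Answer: -860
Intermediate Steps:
(25 + V(-4))*T = (25 - 5)*(-43) = 20*(-43) = -860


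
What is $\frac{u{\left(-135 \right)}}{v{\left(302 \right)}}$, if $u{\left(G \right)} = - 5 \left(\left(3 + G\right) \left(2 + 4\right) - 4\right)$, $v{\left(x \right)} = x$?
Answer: $\frac{1990}{151} \approx 13.179$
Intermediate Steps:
$u{\left(G \right)} = -70 - 30 G$ ($u{\left(G \right)} = - 5 \left(\left(3 + G\right) 6 - 4\right) = - 5 \left(\left(18 + 6 G\right) - 4\right) = - 5 \left(14 + 6 G\right) = -70 - 30 G$)
$\frac{u{\left(-135 \right)}}{v{\left(302 \right)}} = \frac{-70 - -4050}{302} = \left(-70 + 4050\right) \frac{1}{302} = 3980 \cdot \frac{1}{302} = \frac{1990}{151}$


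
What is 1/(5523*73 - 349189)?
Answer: 1/53990 ≈ 1.8522e-5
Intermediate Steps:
1/(5523*73 - 349189) = 1/(403179 - 349189) = 1/53990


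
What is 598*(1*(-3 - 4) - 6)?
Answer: -7774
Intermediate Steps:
598*(1*(-3 - 4) - 6) = 598*(1*(-7) - 6) = 598*(-7 - 6) = 598*(-13) = -7774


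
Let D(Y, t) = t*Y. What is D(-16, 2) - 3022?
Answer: -3054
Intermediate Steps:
D(Y, t) = Y*t
D(-16, 2) - 3022 = -16*2 - 3022 = -32 - 3022 = -3054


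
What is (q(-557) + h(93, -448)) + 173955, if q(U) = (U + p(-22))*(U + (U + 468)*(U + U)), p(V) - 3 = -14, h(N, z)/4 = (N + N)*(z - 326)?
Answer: -56400453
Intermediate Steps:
h(N, z) = 8*N*(-326 + z) (h(N, z) = 4*((N + N)*(z - 326)) = 4*((2*N)*(-326 + z)) = 4*(2*N*(-326 + z)) = 8*N*(-326 + z))
p(V) = -11 (p(V) = 3 - 14 = -11)
q(U) = (-11 + U)*(U + 2*U*(468 + U)) (q(U) = (U - 11)*(U + (U + 468)*(U + U)) = (-11 + U)*(U + (468 + U)*(2*U)) = (-11 + U)*(U + 2*U*(468 + U)))
(q(-557) + h(93, -448)) + 173955 = (-557*(-10307 + 2*(-557)² + 915*(-557)) + 8*93*(-326 - 448)) + 173955 = (-557*(-10307 + 2*310249 - 509655) + 8*93*(-774)) + 173955 = (-557*(-10307 + 620498 - 509655) - 575856) + 173955 = (-557*100536 - 575856) + 173955 = (-55998552 - 575856) + 173955 = -56574408 + 173955 = -56400453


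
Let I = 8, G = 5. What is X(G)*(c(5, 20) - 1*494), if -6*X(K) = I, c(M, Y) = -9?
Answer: 2012/3 ≈ 670.67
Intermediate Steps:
X(K) = -4/3 (X(K) = -⅙*8 = -4/3)
X(G)*(c(5, 20) - 1*494) = -4*(-9 - 1*494)/3 = -4*(-9 - 494)/3 = -4/3*(-503) = 2012/3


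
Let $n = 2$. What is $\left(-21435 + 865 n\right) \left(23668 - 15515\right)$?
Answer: $-160654865$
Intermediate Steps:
$\left(-21435 + 865 n\right) \left(23668 - 15515\right) = \left(-21435 + 865 \cdot 2\right) \left(23668 - 15515\right) = \left(-21435 + 1730\right) 8153 = \left(-19705\right) 8153 = -160654865$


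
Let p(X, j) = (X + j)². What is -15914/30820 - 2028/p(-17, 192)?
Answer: -54986921/94386250 ≈ -0.58257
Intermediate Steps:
-15914/30820 - 2028/p(-17, 192) = -15914/30820 - 2028/(-17 + 192)² = -15914*1/30820 - 2028/(175²) = -7957/15410 - 2028/30625 = -54986921/94386250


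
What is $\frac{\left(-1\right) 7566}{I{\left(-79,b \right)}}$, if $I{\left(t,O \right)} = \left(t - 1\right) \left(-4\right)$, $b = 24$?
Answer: $- \frac{3783}{160} \approx -23.644$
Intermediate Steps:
$I{\left(t,O \right)} = 4 - 4 t$ ($I{\left(t,O \right)} = \left(-1 + t\right) \left(-4\right) = 4 - 4 t$)
$\frac{\left(-1\right) 7566}{I{\left(-79,b \right)}} = \frac{\left(-1\right) 7566}{4 - -316} = - \frac{7566}{4 + 316} = - \frac{7566}{320} = \left(-7566\right) \frac{1}{320} = - \frac{3783}{160}$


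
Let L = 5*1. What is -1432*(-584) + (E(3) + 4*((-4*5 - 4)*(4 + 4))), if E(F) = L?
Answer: 835525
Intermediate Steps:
L = 5
E(F) = 5
-1432*(-584) + (E(3) + 4*((-4*5 - 4)*(4 + 4))) = -1432*(-584) + (5 + 4*((-4*5 - 4)*(4 + 4))) = 836288 + (5 + 4*((-20 - 4)*8)) = 836288 + (5 + 4*(-24*8)) = 836288 + (5 + 4*(-192)) = 836288 + (5 - 768) = 836288 - 763 = 835525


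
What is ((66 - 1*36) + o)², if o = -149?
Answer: 14161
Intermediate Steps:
((66 - 1*36) + o)² = ((66 - 1*36) - 149)² = ((66 - 36) - 149)² = (30 - 149)² = (-119)² = 14161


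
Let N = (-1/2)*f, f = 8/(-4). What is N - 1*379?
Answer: -378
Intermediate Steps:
f = -2 (f = 8*(-1/4) = -2)
N = 1 (N = -1/2*(-2) = 1)
N - 1*379 = 1 - 1*379 = 1 - 379 = -378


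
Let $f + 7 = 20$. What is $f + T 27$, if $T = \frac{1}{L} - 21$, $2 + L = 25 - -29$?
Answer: $- \frac{28781}{52} \approx -553.48$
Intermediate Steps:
$f = 13$ ($f = -7 + 20 = 13$)
$L = 52$ ($L = -2 + \left(25 - -29\right) = -2 + \left(25 + 29\right) = -2 + 54 = 52$)
$T = - \frac{1091}{52}$ ($T = \frac{1}{52} - 21 = - \frac{1091}{52} \approx -20.981$)
$f + T 27 = 13 - \frac{29457}{52} = - \frac{28781}{52}$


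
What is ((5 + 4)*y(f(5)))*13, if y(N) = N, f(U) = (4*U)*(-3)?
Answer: -7020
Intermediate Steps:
f(U) = -12*U
((5 + 4)*y(f(5)))*13 = ((5 + 4)*(-12*5))*13 = (9*(-60))*13 = -540*13 = -7020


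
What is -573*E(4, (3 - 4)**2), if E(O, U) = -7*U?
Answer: 4011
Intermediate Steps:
-573*E(4, (3 - 4)**2) = -(-4011)*(3 - 4)**2 = -(-4011)*(-1)**2 = -(-4011) = -573*(-7) = 4011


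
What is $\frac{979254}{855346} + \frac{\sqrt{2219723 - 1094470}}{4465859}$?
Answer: $\frac{489627}{427673} + \frac{\sqrt{1125253}}{4465859} \approx 1.1451$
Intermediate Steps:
$\frac{979254}{855346} + \frac{\sqrt{2219723 - 1094470}}{4465859} = 979254 \cdot \frac{1}{855346} + \sqrt{1125253} \cdot \frac{1}{4465859} = \frac{489627}{427673} + \frac{\sqrt{1125253}}{4465859}$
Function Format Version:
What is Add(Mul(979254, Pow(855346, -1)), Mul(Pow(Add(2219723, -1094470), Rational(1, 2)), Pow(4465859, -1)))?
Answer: Add(Rational(489627, 427673), Mul(Rational(1, 4465859), Pow(1125253, Rational(1, 2)))) ≈ 1.1451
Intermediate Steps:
Add(Mul(979254, Pow(855346, -1)), Mul(Pow(Add(2219723, -1094470), Rational(1, 2)), Pow(4465859, -1))) = Add(Mul(979254, Rational(1, 855346)), Mul(Pow(1125253, Rational(1, 2)), Rational(1, 4465859))) = Add(Rational(489627, 427673), Mul(Rational(1, 4465859), Pow(1125253, Rational(1, 2))))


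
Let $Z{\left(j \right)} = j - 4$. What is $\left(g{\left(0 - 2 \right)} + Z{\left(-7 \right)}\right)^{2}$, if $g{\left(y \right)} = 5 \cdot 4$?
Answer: $81$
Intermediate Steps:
$Z{\left(j \right)} = -4 + j$
$g{\left(y \right)} = 20$
$\left(g{\left(0 - 2 \right)} + Z{\left(-7 \right)}\right)^{2} = \left(20 - 11\right)^{2} = 9^{2} = 81$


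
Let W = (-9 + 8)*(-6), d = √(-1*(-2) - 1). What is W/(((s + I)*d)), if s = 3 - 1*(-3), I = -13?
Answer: -6/7 ≈ -0.85714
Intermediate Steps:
d = 1 (d = √(2 - 1) = √1 = 1)
W = 6 (W = -1*(-6) = 6)
s = 6 (s = 3 + 3 = 6)
W/(((s + I)*d)) = 6/(((6 - 13)*1)) = 6/((-7*1)) = 6/(-7) = 6*(-⅐) = -6/7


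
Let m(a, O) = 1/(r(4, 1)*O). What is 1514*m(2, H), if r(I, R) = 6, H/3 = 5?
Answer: 757/45 ≈ 16.822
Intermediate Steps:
H = 15 (H = 3*5 = 15)
m(a, O) = 1/(6*O)
1514*m(2, H) = 1514*((1/6)/15) = 1514*((1/6)*(1/15)) = 1514*(1/90) = 757/45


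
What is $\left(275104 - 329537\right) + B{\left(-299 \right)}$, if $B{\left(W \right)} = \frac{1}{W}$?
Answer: $- \frac{16275468}{299} \approx -54433.0$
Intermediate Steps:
$\left(275104 - 329537\right) + B{\left(-299 \right)} = \left(275104 - 329537\right) + \frac{1}{-299} = -54433 - \frac{1}{299} = - \frac{16275468}{299}$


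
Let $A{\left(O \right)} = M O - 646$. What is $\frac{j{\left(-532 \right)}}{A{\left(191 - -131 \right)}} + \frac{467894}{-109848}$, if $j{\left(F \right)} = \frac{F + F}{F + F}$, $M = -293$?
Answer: $- \frac{1851929029}{434778384} \approx -4.2595$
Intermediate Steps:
$j{\left(F \right)} = 1$ ($j{\left(F \right)} = \frac{2 F}{2 F} = 2 F \frac{1}{2 F} = 1$)
$A{\left(O \right)} = -646 - 293 O$ ($A{\left(O \right)} = - 293 O - 646 = -646 - 293 O$)
$\frac{j{\left(-532 \right)}}{A{\left(191 - -131 \right)}} + \frac{467894}{-109848} = 1 \frac{1}{-646 - 293 \left(191 - -131\right)} + \frac{467894}{-109848} = 1 \frac{1}{-646 - 293 \left(191 + 131\right)} + 467894 \left(- \frac{1}{109848}\right) = 1 \frac{1}{-646 - 94346} - \frac{233947}{54924} = 1 \frac{1}{-94992} - \frac{233947}{54924} = 1 \left(- \frac{1}{94992}\right) - \frac{233947}{54924} = - \frac{1}{94992} - \frac{233947}{54924} = - \frac{1851929029}{434778384}$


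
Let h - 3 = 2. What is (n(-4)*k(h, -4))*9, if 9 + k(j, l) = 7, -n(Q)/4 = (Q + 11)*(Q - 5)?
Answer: -4536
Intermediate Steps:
h = 5 (h = 3 + 2 = 5)
n(Q) = -4*(-5 + Q)*(11 + Q) (n(Q) = -4*(Q + 11)*(Q - 5) = -4*(11 + Q)*(-5 + Q) = -4*(-5 + Q)*(11 + Q))
k(j, l) = -2 (k(j, l) = -9 + 7 = -2)
(n(-4)*k(h, -4))*9 = ((220 - 24*(-4) - 4*(-4)²)*(-2))*9 = ((220 + 96 - 4*16)*(-2))*9 = ((220 + 96 - 64)*(-2))*9 = (252*(-2))*9 = -504*9 = -4536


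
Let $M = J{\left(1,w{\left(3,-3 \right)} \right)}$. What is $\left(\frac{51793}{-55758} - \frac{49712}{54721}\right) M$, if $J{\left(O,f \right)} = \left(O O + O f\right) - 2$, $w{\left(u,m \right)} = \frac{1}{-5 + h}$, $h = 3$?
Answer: $\frac{5606006449}{2034089012} \approx 2.756$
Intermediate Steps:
$w{\left(u,m \right)} = - \frac{1}{2}$ ($w{\left(u,m \right)} = \frac{1}{-5 + 3} = \frac{1}{-2} = - \frac{1}{2}$)
$J{\left(O,f \right)} = -2 + O^{2} + O f$ ($J{\left(O,f \right)} = \left(O^{2} + O f\right) - 2 = -2 + O^{2} + O f$)
$M = - \frac{3}{2}$ ($M = -2 + 1^{2} + 1 \left(- \frac{1}{2}\right) = -2 + 1 - \frac{1}{2} = - \frac{3}{2} \approx -1.5$)
$\left(\frac{51793}{-55758} - \frac{49712}{54721}\right) M = \left(\frac{51793}{-55758} - \frac{49712}{54721}\right) \left(- \frac{3}{2}\right) = \left(51793 \left(- \frac{1}{55758}\right) - \frac{49712}{54721}\right) \left(- \frac{3}{2}\right) = \left(- \frac{51793}{55758} - \frac{49712}{54721}\right) \left(- \frac{3}{2}\right) = \left(- \frac{5606006449}{3051133518}\right) \left(- \frac{3}{2}\right) = \frac{5606006449}{2034089012}$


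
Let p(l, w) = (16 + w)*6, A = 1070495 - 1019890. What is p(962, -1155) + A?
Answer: 43771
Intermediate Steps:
A = 50605
p(l, w) = 96 + 6*w
p(962, -1155) + A = (96 + 6*(-1155)) + 50605 = (96 - 6930) + 50605 = -6834 + 50605 = 43771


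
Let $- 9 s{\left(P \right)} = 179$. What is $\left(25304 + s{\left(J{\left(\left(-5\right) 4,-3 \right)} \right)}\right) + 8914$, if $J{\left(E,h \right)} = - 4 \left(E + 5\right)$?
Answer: $\frac{307783}{9} \approx 34198.0$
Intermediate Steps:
$J{\left(E,h \right)} = -20 - 4 E$ ($J{\left(E,h \right)} = - 4 \left(5 + E\right) = -20 - 4 E$)
$s{\left(P \right)} = - \frac{179}{9}$ ($s{\left(P \right)} = \left(- \frac{1}{9}\right) 179 = - \frac{179}{9}$)
$\left(25304 + s{\left(J{\left(\left(-5\right) 4,-3 \right)} \right)}\right) + 8914 = \left(25304 - \frac{179}{9}\right) + 8914 = \frac{227557}{9} + 8914 = \frac{307783}{9}$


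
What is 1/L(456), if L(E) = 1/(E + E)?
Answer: 912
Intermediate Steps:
L(E) = 1/(2*E)
1/L(456) = 1/((½)/456) = 1/((½)*(1/456)) = 1/(1/912) = 912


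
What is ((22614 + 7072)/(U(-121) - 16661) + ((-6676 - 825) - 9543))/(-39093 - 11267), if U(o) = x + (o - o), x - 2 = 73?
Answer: 28272147/83527096 ≈ 0.33848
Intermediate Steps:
x = 75 (x = 2 + 73 = 75)
U(o) = 75 (U(o) = 75 + (o - o) = 75 + 0 = 75)
((22614 + 7072)/(U(-121) - 16661) + ((-6676 - 825) - 9543))/(-39093 - 11267) = ((22614 + 7072)/(75 - 16661) + ((-6676 - 825) - 9543))/(-39093 - 11267) = (29686/(-16586) + (-7501 - 9543))/(-50360) = (29686*(-1/16586) - 17044)*(-1/50360) = (-14843/8293 - 17044)*(-1/50360) = -141360735/8293*(-1/50360) = 28272147/83527096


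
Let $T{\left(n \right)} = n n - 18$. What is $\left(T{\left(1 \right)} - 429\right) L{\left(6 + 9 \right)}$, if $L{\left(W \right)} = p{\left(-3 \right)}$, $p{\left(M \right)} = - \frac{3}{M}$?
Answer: $-446$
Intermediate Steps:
$L{\left(W \right)} = 1$ ($L{\left(W \right)} = - \frac{3}{-3} = \left(-3\right) \left(- \frac{1}{3}\right) = 1$)
$T{\left(n \right)} = -18 + n^{2}$ ($T{\left(n \right)} = n^{2} - 18 = -18 + n^{2}$)
$\left(T{\left(1 \right)} - 429\right) L{\left(6 + 9 \right)} = \left(\left(-18 + 1^{2}\right) - 429\right) 1 = \left(\left(-18 + 1\right) - 429\right) 1 = \left(-17 - 429\right) 1 = \left(-446\right) 1 = -446$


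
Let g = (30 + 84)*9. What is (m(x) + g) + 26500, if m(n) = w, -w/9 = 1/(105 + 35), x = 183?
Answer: 3853631/140 ≈ 27526.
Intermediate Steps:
g = 1026 (g = 114*9 = 1026)
w = -9/140 (w = -9/(105 + 35) = -9/140 ≈ -0.064286)
m(n) = -9/140
(m(x) + g) + 26500 = (-9/140 + 1026) + 26500 = 143631/140 + 26500 = 3853631/140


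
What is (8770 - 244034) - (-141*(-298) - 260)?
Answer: -277022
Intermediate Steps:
(8770 - 244034) - (-141*(-298) - 260) = -235264 - (42018 - 260) = -235264 - 1*41758 = -235264 - 41758 = -277022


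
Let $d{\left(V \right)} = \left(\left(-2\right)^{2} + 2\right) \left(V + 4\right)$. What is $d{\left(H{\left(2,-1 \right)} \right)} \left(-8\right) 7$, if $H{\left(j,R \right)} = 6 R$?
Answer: $672$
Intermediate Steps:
$d{\left(V \right)} = 24 + 6 V$ ($d{\left(V \right)} = \left(4 + 2\right) \left(4 + V\right) = 6 \left(4 + V\right) = 24 + 6 V$)
$d{\left(H{\left(2,-1 \right)} \right)} \left(-8\right) 7 = \left(24 + 6 \cdot 6 \left(-1\right)\right) \left(-8\right) 7 = \left(24 + 6 \left(-6\right)\right) \left(-8\right) 7 = \left(24 - 36\right) \left(-8\right) 7 = \left(-12\right) \left(-8\right) 7 = 96 \cdot 7 = 672$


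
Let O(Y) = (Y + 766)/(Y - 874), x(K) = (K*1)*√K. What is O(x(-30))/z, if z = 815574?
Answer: -160621/161254475706 + 2050*I*√30/26875745951 ≈ -9.9607e-7 + 4.1779e-7*I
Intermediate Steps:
x(K) = K^(3/2) (x(K) = K*√K = K^(3/2))
O(Y) = (766 + Y)/(-874 + Y)
O(x(-30))/z = ((766 + (-30)^(3/2))/(-874 + (-30)^(3/2)))/815574 = ((766 - 30*I*√30)/(-874 - 30*I*√30))*(1/815574) = (766 - 30*I*√30)/(815574*(-874 - 30*I*√30))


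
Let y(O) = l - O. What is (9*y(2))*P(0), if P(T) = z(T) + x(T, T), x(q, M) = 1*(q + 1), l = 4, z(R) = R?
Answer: 18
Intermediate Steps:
x(q, M) = 1 + q (x(q, M) = 1*(1 + q) = 1 + q)
y(O) = 4 - O
P(T) = 1 + 2*T (P(T) = T + (1 + T) = 1 + 2*T)
(9*y(2))*P(0) = (9*(4 - 1*2))*(1 + 2*0) = (9*(4 - 2))*(1 + 0) = (9*2)*1 = 18*1 = 18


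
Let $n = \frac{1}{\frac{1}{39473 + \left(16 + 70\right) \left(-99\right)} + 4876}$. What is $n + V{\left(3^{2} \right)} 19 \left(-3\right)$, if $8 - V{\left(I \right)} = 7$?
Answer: $- \frac{8604465886}{150956085} \approx -57.0$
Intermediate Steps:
$V{\left(I \right)} = 1$ ($V{\left(I \right)} = 8 - 7 = 1$)
$n = \frac{30959}{150956085}$ ($n = \frac{1}{\frac{1}{39473 + 86 \left(-99\right)} + 4876} = \frac{1}{\frac{1}{39473 - 8514} + 4876} = \frac{1}{\frac{1}{30959} + 4876} = \frac{1}{\frac{150956085}{30959}} = \frac{30959}{150956085} \approx 0.00020509$)
$n + V{\left(3^{2} \right)} 19 \left(-3\right) = \frac{30959}{150956085} + 1 \cdot 19 \left(-3\right) = \frac{30959}{150956085} + 19 \left(-3\right) = \frac{30959}{150956085} - 57 = - \frac{8604465886}{150956085}$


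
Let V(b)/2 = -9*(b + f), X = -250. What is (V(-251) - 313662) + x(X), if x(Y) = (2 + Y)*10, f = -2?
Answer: -311588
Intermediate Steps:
x(Y) = 20 + 10*Y
V(b) = 36 - 18*b (V(b) = 2*(-9*(b - 2)) = 2*(-9*(-2 + b)) = 2*(18 - 9*b) = 36 - 18*b)
(V(-251) - 313662) + x(X) = ((36 - 18*(-251)) - 313662) + (20 + 10*(-250)) = ((36 + 4518) - 313662) + (20 - 2500) = (4554 - 313662) - 2480 = -309108 - 2480 = -311588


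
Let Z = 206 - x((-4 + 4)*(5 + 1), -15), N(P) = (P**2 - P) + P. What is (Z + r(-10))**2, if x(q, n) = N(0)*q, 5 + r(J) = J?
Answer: 36481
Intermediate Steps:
N(P) = P**2
r(J) = -5 + J
x(q, n) = 0 (x(q, n) = 0**2*q = 0*q = 0)
Z = 206 (Z = 206 - 1*0 = 206 + 0 = 206)
(Z + r(-10))**2 = (206 + (-5 - 10))**2 = (206 - 15)**2 = 191**2 = 36481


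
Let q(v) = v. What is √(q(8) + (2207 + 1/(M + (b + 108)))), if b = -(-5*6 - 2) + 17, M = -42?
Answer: √29293490/115 ≈ 47.064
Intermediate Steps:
b = 49 (b = -(-30 - 2) + 17 = -1*(-32) + 17 = 32 + 17 = 49)
√(q(8) + (2207 + 1/(M + (b + 108)))) = √(8 + (2207 + 1/(-42 + (49 + 108)))) = √(8 + (2207 + 1/(-42 + 157))) = √(8 + (2207 + 1/115)) = √(8 + 253806/115) = √(254726/115) = √29293490/115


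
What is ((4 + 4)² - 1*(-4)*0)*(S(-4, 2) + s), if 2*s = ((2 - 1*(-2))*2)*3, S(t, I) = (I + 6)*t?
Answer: -1280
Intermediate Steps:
S(t, I) = t*(6 + I) (S(t, I) = (6 + I)*t = t*(6 + I))
s = 12 (s = (((2 - 1*(-2))*2)*3)/2 = (((2 + 2)*2)*3)/2 = ((4*2)*3)/2 = (8*3)/2 = (½)*24 = 12)
((4 + 4)² - 1*(-4)*0)*(S(-4, 2) + s) = ((4 + 4)² - 1*(-4)*0)*(-4*(6 + 2) + 12) = (8² + 4*0)*(-4*8 + 12) = (64 + 0)*(-32 + 12) = 64*(-20) = -1280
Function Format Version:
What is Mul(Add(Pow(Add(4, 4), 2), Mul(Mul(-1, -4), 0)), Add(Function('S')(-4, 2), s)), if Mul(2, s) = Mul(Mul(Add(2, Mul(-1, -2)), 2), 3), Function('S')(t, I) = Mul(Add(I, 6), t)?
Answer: -1280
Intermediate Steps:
Function('S')(t, I) = Mul(t, Add(6, I)) (Function('S')(t, I) = Mul(Add(6, I), t) = Mul(t, Add(6, I)))
s = 12 (s = Mul(Rational(1, 2), Mul(Mul(Add(2, Mul(-1, -2)), 2), 3)) = Mul(Rational(1, 2), Mul(Mul(Add(2, 2), 2), 3)) = Mul(Rational(1, 2), Mul(Mul(4, 2), 3)) = Mul(Rational(1, 2), Mul(8, 3)) = Mul(Rational(1, 2), 24) = 12)
Mul(Add(Pow(Add(4, 4), 2), Mul(Mul(-1, -4), 0)), Add(Function('S')(-4, 2), s)) = Mul(Add(Pow(Add(4, 4), 2), Mul(Mul(-1, -4), 0)), Add(Mul(-4, Add(6, 2)), 12)) = Mul(Add(Pow(8, 2), Mul(4, 0)), Add(Mul(-4, 8), 12)) = Mul(Add(64, 0), Add(-32, 12)) = Mul(64, -20) = -1280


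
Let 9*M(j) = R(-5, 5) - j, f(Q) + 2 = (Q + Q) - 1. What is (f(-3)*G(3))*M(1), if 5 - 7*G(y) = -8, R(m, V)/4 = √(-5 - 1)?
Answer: 13/7 - 52*I*√6/7 ≈ 1.8571 - 18.196*I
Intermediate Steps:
f(Q) = -3 + 2*Q (f(Q) = -2 + ((Q + Q) - 1) = -2 + (2*Q - 1) = -2 + (-1 + 2*Q) = -3 + 2*Q)
R(m, V) = 4*I*√6 (R(m, V) = 4*√(-5 - 1) = 4*√(-6) = 4*(I*√6) = 4*I*√6)
G(y) = 13/7 (G(y) = 5/7 - ⅐*(-8) = 5/7 + 8/7 = 13/7)
M(j) = -j/9 + 4*I*√6/9 (M(j) = (4*I*√6 - j)/9 = (-j + 4*I*√6)/9 = -j/9 + 4*I*√6/9)
(f(-3)*G(3))*M(1) = ((-3 + 2*(-3))*(13/7))*(-⅑*1 + 4*I*√6/9) = ((-3 - 6)*(13/7))*(-⅑ + 4*I*√6/9) = (-9*13/7)*(-⅑ + 4*I*√6/9) = -117*(-⅑ + 4*I*√6/9)/7 = 13/7 - 52*I*√6/7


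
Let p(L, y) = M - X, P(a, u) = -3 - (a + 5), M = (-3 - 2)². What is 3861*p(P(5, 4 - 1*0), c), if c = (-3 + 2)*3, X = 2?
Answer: 88803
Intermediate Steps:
M = 25 (M = (-5)² = 25)
c = -3 (c = -1*3 = -3)
P(a, u) = -8 - a (P(a, u) = -3 - (5 + a) = -3 + (-5 - a) = -8 - a)
p(L, y) = 23 (p(L, y) = 25 - 1*2 = 25 - 2 = 23)
3861*p(P(5, 4 - 1*0), c) = 3861*23 = 88803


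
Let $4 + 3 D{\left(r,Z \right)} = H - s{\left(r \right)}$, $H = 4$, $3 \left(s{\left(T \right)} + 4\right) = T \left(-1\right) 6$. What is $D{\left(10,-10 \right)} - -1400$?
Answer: $1408$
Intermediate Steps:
$s{\left(T \right)} = -4 - 2 T$ ($s{\left(T \right)} = -4 + \frac{T \left(-1\right) 6}{3} = -4 + \frac{- T 6}{3} = -4 + \frac{\left(-6\right) T}{3} = -4 - 2 T$)
$D{\left(r,Z \right)} = \frac{4}{3} + \frac{2 r}{3}$ ($D{\left(r,Z \right)} = - \frac{4}{3} + \frac{4 - \left(-4 - 2 r\right)}{3} = - \frac{4}{3} + \frac{4 + \left(4 + 2 r\right)}{3} = - \frac{4}{3} + \frac{8 + 2 r}{3} = - \frac{4}{3} + \left(\frac{8}{3} + \frac{2 r}{3}\right) = \frac{4}{3} + \frac{2 r}{3}$)
$D{\left(10,-10 \right)} - -1400 = \left(\frac{4}{3} + \frac{2}{3} \cdot 10\right) - -1400 = \left(\frac{4}{3} + \frac{20}{3}\right) + 1400 = 8 + 1400 = 1408$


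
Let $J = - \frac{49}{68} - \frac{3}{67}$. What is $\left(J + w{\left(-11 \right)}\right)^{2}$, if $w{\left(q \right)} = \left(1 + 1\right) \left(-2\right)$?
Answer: $\frac{471367521}{20757136} \approx 22.709$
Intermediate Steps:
$w{\left(q \right)} = -4$ ($w{\left(q \right)} = 2 \left(-2\right) = -4$)
$J = - \frac{3487}{4556}$ ($J = \left(-49\right) \frac{1}{68} - \frac{3}{67} = - \frac{49}{68} - \frac{3}{67} = - \frac{3487}{4556} \approx -0.76536$)
$\left(J + w{\left(-11 \right)}\right)^{2} = \left(- \frac{3487}{4556} - 4\right)^{2} = \left(- \frac{21711}{4556}\right)^{2} = \frac{471367521}{20757136}$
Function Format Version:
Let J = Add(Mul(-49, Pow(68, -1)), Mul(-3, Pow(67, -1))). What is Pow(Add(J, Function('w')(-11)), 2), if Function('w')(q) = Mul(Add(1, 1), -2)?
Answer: Rational(471367521, 20757136) ≈ 22.709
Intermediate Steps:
Function('w')(q) = -4 (Function('w')(q) = Mul(2, -2) = -4)
J = Rational(-3487, 4556) (J = Add(Mul(-49, Rational(1, 68)), Mul(-3, Rational(1, 67))) = Add(Rational(-49, 68), Rational(-3, 67)) = Rational(-3487, 4556) ≈ -0.76536)
Pow(Add(J, Function('w')(-11)), 2) = Pow(Add(Rational(-3487, 4556), -4), 2) = Pow(Rational(-21711, 4556), 2) = Rational(471367521, 20757136)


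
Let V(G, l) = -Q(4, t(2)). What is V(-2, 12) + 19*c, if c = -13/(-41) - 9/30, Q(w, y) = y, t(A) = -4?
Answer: 1773/410 ≈ 4.3244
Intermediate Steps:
c = 7/410 (c = -13*(-1/41) - 9*1/30 = 13/41 - 3/10 = 7/410 ≈ 0.017073)
V(G, l) = 4 (V(G, l) = -1*(-4) = 4)
V(-2, 12) + 19*c = 4 + 19*(7/410) = 4 + 133/410 = 1773/410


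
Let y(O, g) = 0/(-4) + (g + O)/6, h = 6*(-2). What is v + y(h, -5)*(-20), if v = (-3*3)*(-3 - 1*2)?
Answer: 305/3 ≈ 101.67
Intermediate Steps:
h = -12
y(O, g) = O/6 + g/6 (y(O, g) = 0*(-¼) + (O + g)*(⅙) = 0 + (O/6 + g/6) = O/6 + g/6)
v = 45 (v = -9*(-3 - 2) = -9*(-5) = 45)
v + y(h, -5)*(-20) = 45 + ((⅙)*(-12) + (⅙)*(-5))*(-20) = 45 + (-2 - ⅚)*(-20) = 45 - 17/6*(-20) = 45 + 170/3 = 305/3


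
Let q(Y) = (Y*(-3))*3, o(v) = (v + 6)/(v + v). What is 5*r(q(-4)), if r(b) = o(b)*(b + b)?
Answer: 210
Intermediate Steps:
o(v) = (6 + v)/(2*v) (o(v) = (6 + v)/((2*v)) = (6 + v)*(1/(2*v)) = (6 + v)/(2*v))
q(Y) = -9*Y (q(Y) = -3*Y*3 = -9*Y)
r(b) = 6 + b (r(b) = ((6 + b)/(2*b))*(b + b) = ((6 + b)/(2*b))*(2*b) = 6 + b)
5*r(q(-4)) = 5*(6 - 9*(-4)) = 5*(6 + 36) = 5*42 = 210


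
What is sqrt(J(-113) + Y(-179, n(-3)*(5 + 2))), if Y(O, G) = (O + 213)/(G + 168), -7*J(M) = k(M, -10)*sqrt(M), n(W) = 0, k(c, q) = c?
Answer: sqrt(357 + 28476*I*sqrt(113))/42 ≈ 9.2683 + 9.2574*I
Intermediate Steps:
J(M) = -M**(3/2)/7 (J(M) = -M*sqrt(M)/7 = -M**(3/2)/7)
Y(O, G) = (213 + O)/(168 + G)
sqrt(J(-113) + Y(-179, n(-3)*(5 + 2))) = sqrt(-(-113)*I*sqrt(113)/7 + (213 - 179)/(168 + 0*(5 + 2))) = sqrt(-(-113)*I*sqrt(113)/7 + 34/(168 + 0*7)) = sqrt(113*I*sqrt(113)/7 + 34/(168 + 0)) = sqrt(113*I*sqrt(113)/7 + 34/168) = sqrt(113*I*sqrt(113)/7 + (1/168)*34) = sqrt(113*I*sqrt(113)/7 + 17/84) = sqrt(17/84 + 113*I*sqrt(113)/7)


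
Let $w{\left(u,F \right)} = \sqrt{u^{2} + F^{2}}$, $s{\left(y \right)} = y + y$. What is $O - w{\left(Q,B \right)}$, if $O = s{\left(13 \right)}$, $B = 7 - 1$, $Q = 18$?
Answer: $26 - 6 \sqrt{10} \approx 7.0263$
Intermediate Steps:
$B = 6$ ($B = 7 - 1 = 6$)
$s{\left(y \right)} = 2 y$
$O = 26$ ($O = 2 \cdot 13 = 26$)
$w{\left(u,F \right)} = \sqrt{F^{2} + u^{2}}$
$O - w{\left(Q,B \right)} = 26 - \sqrt{6^{2} + 18^{2}} = 26 - \sqrt{36 + 324} = 26 - \sqrt{360} = 26 - 6 \sqrt{10}$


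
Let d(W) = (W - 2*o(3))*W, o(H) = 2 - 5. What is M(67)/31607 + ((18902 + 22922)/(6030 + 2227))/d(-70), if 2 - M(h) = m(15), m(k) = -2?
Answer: 45934269/36537059860 ≈ 0.0012572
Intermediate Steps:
M(h) = 4 (M(h) = 2 - 1*(-2) = 2 + 2 = 4)
o(H) = -3
d(W) = W*(6 + W) (d(W) = (W - 2*(-3))*W = (W + 6)*W = (6 + W)*W = W*(6 + W))
M(67)/31607 + ((18902 + 22922)/(6030 + 2227))/d(-70) = 4/31607 + ((18902 + 22922)/(6030 + 2227))/((-70*(6 - 70))) = 4*(1/31607) + (41824/8257)/((-70*(-64))) = 4/31607 + (41824*(1/8257))/4480 = 4/31607 + (41824/8257)*(1/4480) = 4/31607 + 1307/1155980 = 45934269/36537059860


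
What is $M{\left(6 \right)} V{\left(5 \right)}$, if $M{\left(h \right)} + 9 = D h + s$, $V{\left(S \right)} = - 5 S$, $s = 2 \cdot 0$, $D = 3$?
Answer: $-225$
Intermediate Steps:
$s = 0$
$M{\left(h \right)} = -9 + 3 h$ ($M{\left(h \right)} = -9 + \left(3 h + 0\right) = -9 + 3 h$)
$M{\left(6 \right)} V{\left(5 \right)} = \left(-9 + 3 \cdot 6\right) \left(\left(-5\right) 5\right) = \left(-9 + 18\right) \left(-25\right) = 9 \left(-25\right) = -225$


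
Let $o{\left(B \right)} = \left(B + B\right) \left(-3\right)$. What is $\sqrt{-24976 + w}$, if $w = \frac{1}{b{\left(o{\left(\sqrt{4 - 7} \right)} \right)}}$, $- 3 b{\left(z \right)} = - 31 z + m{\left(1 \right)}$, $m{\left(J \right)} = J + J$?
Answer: $\frac{\sqrt{2} \sqrt{\frac{49955 + 4645536 i \sqrt{3}}{-1 - 93 i \sqrt{3}}}}{2} \approx 2.946 \cdot 10^{-5} + 158.04 i$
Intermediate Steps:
$m{\left(J \right)} = 2 J$
$o{\left(B \right)} = - 6 B$ ($o{\left(B \right)} = 2 B \left(-3\right) = - 6 B$)
$b{\left(z \right)} = - \frac{2}{3} + \frac{31 z}{3}$ ($b{\left(z \right)} = - \frac{- 31 z + 2 \cdot 1}{3} = - \frac{- 31 z + 2}{3} = - \frac{2 - 31 z}{3} = - \frac{2}{3} + \frac{31 z}{3}$)
$w = \frac{1}{- \frac{2}{3} - 62 i \sqrt{3}}$ ($w = \frac{1}{- \frac{2}{3} + \frac{31 \left(- 6 \sqrt{4 - 7}\right)}{3}} = \frac{1}{- \frac{2}{3} + \frac{31 \left(- 6 \sqrt{-3}\right)}{3}} = \frac{1}{- \frac{2}{3} + \frac{31 \left(- 6 i \sqrt{3}\right)}{3}} = \frac{1}{- \frac{2}{3} - 62 i \sqrt{3}} \approx -5.781 \cdot 10^{-5} + 0.0093117 i$)
$\sqrt{-24976 + w} = \sqrt{-24976 - \left(\frac{3}{51896} - \frac{279 i \sqrt{3}}{51896}\right)} = \sqrt{- \frac{1296154499}{51896} + \frac{279 i \sqrt{3}}{51896}}$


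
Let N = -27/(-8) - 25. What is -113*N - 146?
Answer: 18381/8 ≈ 2297.6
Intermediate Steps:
N = -173/8 (N = -27*(-⅛) - 25 = 27/8 - 25 = -173/8 ≈ -21.625)
-113*N - 146 = -113*(-173/8) - 146 = 19549/8 - 146 = 18381/8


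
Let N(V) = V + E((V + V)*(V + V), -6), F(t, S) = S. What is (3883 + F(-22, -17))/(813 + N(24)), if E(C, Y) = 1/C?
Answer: 8907264/1928449 ≈ 4.6189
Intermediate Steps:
N(V) = V + 1/(4*V²) (N(V) = V + 1/((V + V)*(V + V)) = V + 1/((2*V)*(2*V)) = V + 1/(4*V²))
(3883 + F(-22, -17))/(813 + N(24)) = (3883 - 17)/(813 + (24 + (¼)/24²)) = 3866/(813 + (24 + (¼)*(1/576))) = 3866/(813 + (24 + 1/2304)) = 3866/(813 + 55297/2304) = 3866/(1928449/2304) = 3866*(2304/1928449) = 8907264/1928449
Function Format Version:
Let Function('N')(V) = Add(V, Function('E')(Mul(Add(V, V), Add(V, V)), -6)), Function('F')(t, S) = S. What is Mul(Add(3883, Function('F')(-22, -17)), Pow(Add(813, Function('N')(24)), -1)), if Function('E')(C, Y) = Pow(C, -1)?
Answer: Rational(8907264, 1928449) ≈ 4.6189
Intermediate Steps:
Function('N')(V) = Add(V, Mul(Rational(1, 4), Pow(V, -2))) (Function('N')(V) = Add(V, Pow(Mul(Add(V, V), Add(V, V)), -1)) = Add(V, Pow(Mul(Mul(2, V), Mul(2, V)), -1)) = Add(V, Pow(Mul(4, Pow(V, 2)), -1)) = Add(V, Mul(Rational(1, 4), Pow(V, -2))))
Mul(Add(3883, Function('F')(-22, -17)), Pow(Add(813, Function('N')(24)), -1)) = Mul(Add(3883, -17), Pow(Add(813, Add(24, Mul(Rational(1, 4), Pow(24, -2)))), -1)) = Mul(3866, Pow(Add(813, Add(24, Mul(Rational(1, 4), Rational(1, 576)))), -1)) = Mul(3866, Pow(Add(813, Add(24, Rational(1, 2304))), -1)) = Mul(3866, Pow(Add(813, Rational(55297, 2304)), -1)) = Mul(3866, Pow(Rational(1928449, 2304), -1)) = Mul(3866, Rational(2304, 1928449)) = Rational(8907264, 1928449)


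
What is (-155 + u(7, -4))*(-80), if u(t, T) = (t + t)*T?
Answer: 16880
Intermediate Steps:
u(t, T) = 2*T*t (u(t, T) = (2*t)*T = 2*T*t)
(-155 + u(7, -4))*(-80) = (-155 + 2*(-4)*7)*(-80) = (-155 - 56)*(-80) = -211*(-80) = 16880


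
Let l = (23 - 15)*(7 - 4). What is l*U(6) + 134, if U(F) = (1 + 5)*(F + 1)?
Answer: 1142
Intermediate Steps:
l = 24 (l = 8*3 = 24)
U(F) = 6 + 6*F (U(F) = 6*(1 + F) = 6 + 6*F)
l*U(6) + 134 = 24*(6 + 6*6) + 134 = 24*(6 + 36) + 134 = 24*42 + 134 = 1008 + 134 = 1142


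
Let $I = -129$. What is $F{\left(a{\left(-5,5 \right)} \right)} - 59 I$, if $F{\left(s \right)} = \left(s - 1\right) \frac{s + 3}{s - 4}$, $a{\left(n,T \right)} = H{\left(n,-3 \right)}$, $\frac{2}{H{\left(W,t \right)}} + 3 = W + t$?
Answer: $\frac{3851569}{506} \approx 7611.8$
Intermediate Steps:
$H{\left(W,t \right)} = \frac{2}{-3 + W + t}$ ($H{\left(W,t \right)} = \frac{2}{-3 + \left(W + t\right)} = \frac{2}{-3 + W + t}$)
$a{\left(n,T \right)} = \frac{2}{-6 + n}$ ($a{\left(n,T \right)} = \frac{2}{-3 + n - 3} = \frac{2}{-6 + n}$)
$F{\left(s \right)} = \frac{\left(-1 + s\right) \left(3 + s\right)}{-4 + s}$ ($F{\left(s \right)} = \left(-1 + s\right) \frac{3 + s}{-4 + s} = \frac{\left(-1 + s\right) \left(3 + s\right)}{-4 + s}$)
$F{\left(a{\left(-5,5 \right)} \right)} - 59 I = \frac{-3 + \left(\frac{2}{-6 - 5}\right)^{2} + 2 \frac{2}{-6 - 5}}{-4 + \frac{2}{-6 - 5}} - -7611 = \frac{-3 + \left(\frac{2}{-11}\right)^{2} + 2 \frac{2}{-11}}{-4 + \frac{2}{-11}} + 7611 = \frac{-3 + \left(2 \left(- \frac{1}{11}\right)\right)^{2} + 2 \cdot 2 \left(- \frac{1}{11}\right)}{-4 + 2 \left(- \frac{1}{11}\right)} + 7611 = \frac{-3 + \left(- \frac{2}{11}\right)^{2} + 2 \left(- \frac{2}{11}\right)}{-4 - \frac{2}{11}} + 7611 = \frac{-3 + \frac{4}{121} - \frac{4}{11}}{- \frac{46}{11}} + 7611 = \left(- \frac{11}{46}\right) \left(- \frac{403}{121}\right) + 7611 = \frac{403}{506} + 7611 = \frac{3851569}{506}$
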